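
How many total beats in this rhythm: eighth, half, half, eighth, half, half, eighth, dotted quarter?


Solution.
Beat values:
  eighth = 0.5 beats
  half = 2 beats
  half = 2 beats
  eighth = 0.5 beats
  half = 2 beats
  half = 2 beats
  eighth = 0.5 beats
  dotted quarter = 1.5 beats
Sum = 0.5 + 2 + 2 + 0.5 + 2 + 2 + 0.5 + 1.5
= 11 beats


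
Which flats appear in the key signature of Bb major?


Working:
Flat major keys: C(0), F(1), Bb(2), Eb(3), Ab(4), Db(5), Gb(6), Cb(7)
Bb major has 2 flats
Order of flats: Bb Eb Ab Db Gb Cb Fb → first 2: Bb, Eb
= Bb, Eb


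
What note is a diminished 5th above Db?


Solution.
A 5th spans 5 letter names, so from D we land on A
A diminished 5th = 6 semitones above Db
Spell A at that pitch: Abb
= Abb


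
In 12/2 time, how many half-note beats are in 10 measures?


Time signature 12/2: the bottom number 2 means the half note gets one count
The top number 12 means 12 half-note beats per measure
Total = 12 × 10 measures
= 120 half-note beats


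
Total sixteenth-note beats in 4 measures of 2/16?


Solution.
Time signature 2/16: the bottom number 16 means the sixteenth note gets one count
The top number 2 means 2 sixteenth-note beats per measure
Total = 2 × 4 measures
= 8 sixteenth-note beats


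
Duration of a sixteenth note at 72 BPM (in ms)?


One quarter-note beat = 60000 / BPM = 60000 / 72 ms
Sixteenth note = 1/4 × quarter note
Duration = 1/4 × 60000 / 72 = 15000 / 72
= 208.3 ms


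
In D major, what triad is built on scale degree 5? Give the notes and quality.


Reasoning:
D major scale: D E F# G A B C#
Diatonic triad on degree 5 stacks scale notes 5, 7, 2: A C# E
A→C# = 4 semitones; A→E = 7 semitones → major triad
= A C# E (major)


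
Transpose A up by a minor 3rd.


Reasoning:
minor 3rd: 3 letter names, 3 semitones
Letter: A + 2 → C
Pitch: A + 3 semitones, spelled as a C → C
= C


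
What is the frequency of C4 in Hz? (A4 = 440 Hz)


Reasoning:
f = 440 × 2^(n/12) where n = semitones from A4
C4: -9 semitones from A4
f = 440 × 2^(-9/12)
f = 261.63 Hz


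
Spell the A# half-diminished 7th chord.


Half-diminished 7th chord = root + minor 3rd + diminished 5th + minor 7th
Seventh chords stack in thirds, so the letter names are A-C-E-G
Root: A#
Minor 3rd above A#: C#
Diminished 5th above A#: E
Minor 7th above A#: G#
Chord = A# C# E G#


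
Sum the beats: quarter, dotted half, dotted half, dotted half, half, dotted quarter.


Beat values:
  quarter = 1 beat
  dotted half = 3 beats
  dotted half = 3 beats
  dotted half = 3 beats
  half = 2 beats
  dotted quarter = 1.5 beats
Sum = 1 + 3 + 3 + 3 + 2 + 1.5
= 13.5 beats


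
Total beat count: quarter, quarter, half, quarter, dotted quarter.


Reasoning:
Beat values:
  quarter = 1 beat
  quarter = 1 beat
  half = 2 beats
  quarter = 1 beat
  dotted quarter = 1.5 beats
Sum = 1 + 1 + 2 + 1 + 1.5
= 6.5 beats


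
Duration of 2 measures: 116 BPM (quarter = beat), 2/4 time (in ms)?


Quarter-note beat duration = 60000 / 116 ms
Beats per measure (2/4) = 2
One measure = 2 × 60000 / 116 = 120000 / 116 ms
2 measures = 2 × 120000 / 116 = 240000 / 116
= 2069.0 ms


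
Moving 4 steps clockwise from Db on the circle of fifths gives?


Each clockwise step on the circle of fifths moves up a perfect 5th
From Db: Db → Ab → Eb → Bb → F
= F


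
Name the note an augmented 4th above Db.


Working:
A 4th spans 4 letter names, so from D we land on G
An augmented 4th = 6 semitones above Db
Spell G at that pitch: G
= G


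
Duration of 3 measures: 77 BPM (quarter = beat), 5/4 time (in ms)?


Quarter-note beat duration = 60000 / 77 ms
Beats per measure (5/4) = 5
One measure = 5 × 60000 / 77 = 300000 / 77 ms
3 measures = 3 × 300000 / 77 = 900000 / 77
= 11688.3 ms


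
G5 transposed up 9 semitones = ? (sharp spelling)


Working:
G5: chromatic position 7 in octave 5 → absolute = 5×12 + 7 = 67
Transpose up 9: 67 + 9 = 76
76 = 6×12 + 4 → E in octave 6
Result = E6


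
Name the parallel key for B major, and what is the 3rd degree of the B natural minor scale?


Solution.
Parallel keys share the same tonic but differ in mode
B major → parallel is B minor
B natural minor scale: B C# D E F# G A
= B minor; 3rd degree = D


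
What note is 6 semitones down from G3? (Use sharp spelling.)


Working:
G3: chromatic position 7 in octave 3 → absolute = 3×12 + 7 = 43
Transpose down 6: 43 - 6 = 37
37 = 3×12 + 1 → C# in octave 3
Result = C#3


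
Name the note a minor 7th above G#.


Solution.
A 7th spans 7 letter names, so from G we land on F
A minor 7th = 10 semitones above G#
Spell F at that pitch: F#
= F#


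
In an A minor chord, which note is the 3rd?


Step by step:
Minor triad = root + minor 3rd (3 semitones) + perfect 5th (7 semitones)
A triad on A stacks thirds, so the chord tones use letter names A-C-E
Root: A
Minor 3rd above A: C
Perfect 5th above A: E
The 3rd = C


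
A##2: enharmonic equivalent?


Step by step:
Enharmonic notes sound the same pitch but are spelled with different letter names
A## and B name the same pitch class
= B2


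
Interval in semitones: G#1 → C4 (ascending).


Reasoning:
Absolute semitone position = octave×12 + chromatic position
G#1: 1×12 + 8 = 20
C4: 4×12 + 0 = 48
Difference = 48 - 20 = 28
= 28 semitones


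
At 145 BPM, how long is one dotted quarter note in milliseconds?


Let's work it out.
One quarter-note beat = 60000 / BPM = 60000 / 145 ms
Dotted quarter note = 3/2 × quarter note
Duration = 3/2 × 60000 / 145 = 90000 / 145
= 620.7 ms


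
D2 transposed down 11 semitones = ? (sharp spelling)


Reasoning:
D2: chromatic position 2 in octave 2 → absolute = 2×12 + 2 = 26
Transpose down 11: 26 - 11 = 15
15 = 1×12 + 3 → D# in octave 1
Result = D#1


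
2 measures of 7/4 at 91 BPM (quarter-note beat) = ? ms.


Working:
Quarter-note beat duration = 60000 / 91 ms
Beats per measure (7/4) = 7
One measure = 7 × 60000 / 91 = 420000 / 91 ms
2 measures = 2 × 420000 / 91 = 840000 / 91
= 9230.8 ms


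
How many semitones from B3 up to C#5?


Absolute semitone position = octave×12 + chromatic position
B3: 3×12 + 11 = 47
C#5: 5×12 + 1 = 61
Difference = 61 - 47 = 14
= 14 semitones


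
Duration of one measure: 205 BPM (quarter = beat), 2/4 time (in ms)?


Solution.
Quarter-note beat duration = 60000 / 205 ms
Beats per measure (2/4) = 2
One measure = 2 × 60000 / 205 = 120000 / 205 ms
= 585.4 ms


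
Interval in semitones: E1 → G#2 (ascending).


Absolute semitone position = octave×12 + chromatic position
E1: 1×12 + 4 = 16
G#2: 2×12 + 8 = 32
Difference = 32 - 16 = 16
= 16 semitones


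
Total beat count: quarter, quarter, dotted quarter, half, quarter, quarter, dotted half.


Step by step:
Beat values:
  quarter = 1 beat
  quarter = 1 beat
  dotted quarter = 1.5 beats
  half = 2 beats
  quarter = 1 beat
  quarter = 1 beat
  dotted half = 3 beats
Sum = 1 + 1 + 1.5 + 2 + 1 + 1 + 3
= 10.5 beats


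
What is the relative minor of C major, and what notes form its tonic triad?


The relative minor shares the major's key signature and starts on its 6th degree
6th degree = a major 6th above the tonic; a major 6th above C is A
→ relative minor of C major is A minor
Tonic triad of A minor = root + minor 3rd + perfect 5th = A C E
= A minor; triad = A C E


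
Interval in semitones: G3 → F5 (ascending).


Working:
Absolute semitone position = octave×12 + chromatic position
G3: 3×12 + 7 = 43
F5: 5×12 + 5 = 65
Difference = 65 - 43 = 22
= 22 semitones


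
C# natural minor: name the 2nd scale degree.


Working:
Natural minor scale pattern: W-H-W-W-H-W-W (2-1-2-2-1-2-2 semitones)
Starting from C#:
  C# + 2 semitones → D#
  D# + 1 semitone → E
  E + 2 semitones → F#
  F# + 2 semitones → G#
  G# + 1 semitone → A
  A + 2 semitones → B
  B + 2 semitones → C#
Scale: C# D# E F# G# A B
Degree 2 = D#


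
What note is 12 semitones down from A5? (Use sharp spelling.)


Solution.
A5: chromatic position 9 in octave 5 → absolute = 5×12 + 9 = 69
Transpose down 12: 69 - 12 = 57
57 = 4×12 + 9 → A in octave 4
Result = A4


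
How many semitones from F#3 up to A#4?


Solution.
Absolute semitone position = octave×12 + chromatic position
F#3: 3×12 + 6 = 42
A#4: 4×12 + 10 = 58
Difference = 58 - 42 = 16
= 16 semitones


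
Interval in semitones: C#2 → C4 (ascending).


Step by step:
Absolute semitone position = octave×12 + chromatic position
C#2: 2×12 + 1 = 25
C4: 4×12 + 0 = 48
Difference = 48 - 25 = 23
= 23 semitones


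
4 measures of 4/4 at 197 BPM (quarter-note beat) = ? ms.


Step by step:
Quarter-note beat duration = 60000 / 197 ms
Beats per measure (4/4) = 4
One measure = 4 × 60000 / 197 = 240000 / 197 ms
4 measures = 4 × 240000 / 197 = 960000 / 197
= 4873.1 ms


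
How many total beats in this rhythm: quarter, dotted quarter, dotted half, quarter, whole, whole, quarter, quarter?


Let's work it out.
Beat values:
  quarter = 1 beat
  dotted quarter = 1.5 beats
  dotted half = 3 beats
  quarter = 1 beat
  whole = 4 beats
  whole = 4 beats
  quarter = 1 beat
  quarter = 1 beat
Sum = 1 + 1.5 + 3 + 1 + 4 + 4 + 1 + 1
= 16.5 beats


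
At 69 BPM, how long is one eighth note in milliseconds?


Solution.
One quarter-note beat = 60000 / BPM = 60000 / 69 ms
Eighth note = 1/2 × quarter note
Duration = 1/2 × 60000 / 69 = 30000 / 69
= 434.8 ms


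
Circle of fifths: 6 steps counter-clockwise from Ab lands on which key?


Let's work it out.
Each counter-clockwise step moves down a perfect 5th (= up a perfect 4th)
From Ab: Ab → Db → F#/Gb → B → E → A → D
= D


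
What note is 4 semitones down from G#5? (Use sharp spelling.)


G#5: chromatic position 8 in octave 5 → absolute = 5×12 + 8 = 68
Transpose down 4: 68 - 4 = 64
64 = 5×12 + 4 → E in octave 5
Result = E5


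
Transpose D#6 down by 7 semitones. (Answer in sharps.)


Solution.
D#6: chromatic position 3 in octave 6 → absolute = 6×12 + 3 = 75
Transpose down 7: 75 - 7 = 68
68 = 5×12 + 8 → G# in octave 5
Result = G#5


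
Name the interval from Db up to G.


Let's work it out.
Letter names: D → G spans 4 letter names → a 4th
Semitones: Db → G = 6 half-steps
A 4th of 6 semitones is an augmented 4th
= augmented 4th


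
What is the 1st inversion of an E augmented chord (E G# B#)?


Working:
Root position: E G# B#
1st inversion: move root up an octave
Bass note: G#
Notes (bottom to top) = G# B# E


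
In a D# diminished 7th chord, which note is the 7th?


Let's work it out.
Diminished 7th chord = root + minor 3rd + diminished 5th + diminished 7th
Seventh chords stack in thirds, so the letter names are D-F-A-C
Root: D#
Minor 3rd above D#: F#
Diminished 5th above D#: A
Diminished 7th above D#: C
The 7th = C


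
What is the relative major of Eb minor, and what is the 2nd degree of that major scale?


Solution.
The relative major shares the key signature and is a minor 3rd above the minor tonic
A minor 3rd above Eb is Gb
→ relative major of Eb minor is Gb major
Gb major scale: Gb Ab Bb Cb Db Eb F
= Gb major; 2nd degree = Ab


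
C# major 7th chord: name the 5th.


Major 7th chord = root + major 3rd + perfect 5th + major 7th
Seventh chords stack in thirds, so the letter names are C-E-G-B
Root: C#
Major 3rd above C#: E#
Perfect 5th above C#: G#
Major 7th above C#: B#
The 5th = G#


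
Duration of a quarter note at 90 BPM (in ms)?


One quarter-note beat = 60000 / BPM = 60000 / 90 ms
Duration = 60000 / 90
= 666.7 ms


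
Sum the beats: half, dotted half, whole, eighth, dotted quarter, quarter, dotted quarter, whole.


Step by step:
Beat values:
  half = 2 beats
  dotted half = 3 beats
  whole = 4 beats
  eighth = 0.5 beats
  dotted quarter = 1.5 beats
  quarter = 1 beat
  dotted quarter = 1.5 beats
  whole = 4 beats
Sum = 2 + 3 + 4 + 0.5 + 1.5 + 1 + 1.5 + 4
= 17.5 beats


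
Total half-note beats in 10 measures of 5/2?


Step by step:
Time signature 5/2: the bottom number 2 means the half note gets one count
The top number 5 means 5 half-note beats per measure
Total = 5 × 10 measures
= 50 half-note beats


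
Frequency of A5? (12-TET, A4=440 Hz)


Step by step:
f = 440 × 2^(n/12) where n = semitones from A4
A5: 12 semitones from A4
f = 440 × 2^(12/12)
f = 880.00 Hz


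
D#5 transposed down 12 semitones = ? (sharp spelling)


Solution.
D#5: chromatic position 3 in octave 5 → absolute = 5×12 + 3 = 63
Transpose down 12: 63 - 12 = 51
51 = 4×12 + 3 → D# in octave 4
Result = D#4


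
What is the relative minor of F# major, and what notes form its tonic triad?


Solution.
The relative minor shares the major's key signature and starts on its 6th degree
6th degree = a major 6th above the tonic; a major 6th above F# is D#
→ relative minor of F# major is D# minor
Tonic triad of D# minor = root + minor 3rd + perfect 5th = D# F# A#
= D# minor; triad = D# F# A#


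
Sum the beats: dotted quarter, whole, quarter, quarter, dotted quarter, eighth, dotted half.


Reasoning:
Beat values:
  dotted quarter = 1.5 beats
  whole = 4 beats
  quarter = 1 beat
  quarter = 1 beat
  dotted quarter = 1.5 beats
  eighth = 0.5 beats
  dotted half = 3 beats
Sum = 1.5 + 4 + 1 + 1 + 1.5 + 0.5 + 3
= 12.5 beats


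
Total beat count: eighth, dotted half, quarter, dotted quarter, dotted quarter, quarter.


Step by step:
Beat values:
  eighth = 0.5 beats
  dotted half = 3 beats
  quarter = 1 beat
  dotted quarter = 1.5 beats
  dotted quarter = 1.5 beats
  quarter = 1 beat
Sum = 0.5 + 3 + 1 + 1.5 + 1.5 + 1
= 8.5 beats


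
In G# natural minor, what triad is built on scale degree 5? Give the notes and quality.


Working:
G# natural minor scale: G# A# B C# D# E F#
Diatonic triad on degree 5 stacks scale notes 5, 7, 2: D# F# A#
D#→F# = 3 semitones; D#→A# = 7 semitones → minor triad
= D# F# A# (minor)


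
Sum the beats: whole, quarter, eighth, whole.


Working:
Beat values:
  whole = 4 beats
  quarter = 1 beat
  eighth = 0.5 beats
  whole = 4 beats
Sum = 4 + 1 + 0.5 + 4
= 9.5 beats


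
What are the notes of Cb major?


Major scale pattern: W-W-H-W-W-W-H (2-2-1-2-2-2-1 semitones)
Starting from Cb:
  Cb + 2 semitones → Db
  Db + 2 semitones → Eb
  Eb + 1 semitone → Fb
  Fb + 2 semitones → Gb
  Gb + 2 semitones → Ab
  Ab + 2 semitones → Bb
  Bb + 1 semitone → Cb
Scale = Cb Db Eb Fb Gb Ab Bb


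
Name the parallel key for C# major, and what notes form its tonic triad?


Working:
Parallel keys share the same tonic but differ in mode
C# major → parallel is C# minor
Tonic triad of C# minor = C# E G#
= C# minor; triad = C# E G#


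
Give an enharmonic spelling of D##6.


Enharmonic notes sound the same pitch but are spelled with different letter names
D## and E name the same pitch class
= E6


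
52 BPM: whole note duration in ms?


Let's work it out.
One quarter-note beat = 60000 / BPM = 60000 / 52 ms
Whole note = 4 × quarter note
Duration = 4 × 60000 / 52 = 240000 / 52
= 4615.4 ms


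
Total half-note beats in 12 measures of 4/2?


Time signature 4/2: the bottom number 2 means the half note gets one count
The top number 4 means 4 half-note beats per measure
Total = 4 × 12 measures
= 48 half-note beats


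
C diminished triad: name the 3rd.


Let's work it out.
Diminished triad = root + minor 3rd (3 semitones) + diminished 5th (6 semitones)
A triad on C stacks thirds, so the chord tones use letter names C-E-G
Root: C
Minor 3rd above C: Eb
Diminished 5th above C: Gb
The 3rd = Eb


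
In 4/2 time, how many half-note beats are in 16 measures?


Step by step:
Time signature 4/2: the bottom number 2 means the half note gets one count
The top number 4 means 4 half-note beats per measure
Total = 4 × 16 measures
= 64 half-note beats


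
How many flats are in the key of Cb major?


Step by step:
Flat major keys: C(0), F(1), Bb(2), Eb(3), Ab(4), Db(5), Gb(6), Cb(7)
Cb major has 7 flats
Order of flats: Bb Eb Ab Db Gb Cb Fb → first 7: Bb, Eb, Ab, Db, Gb, Cb, Fb
= 7 flats


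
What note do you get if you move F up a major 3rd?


Step by step:
major 3rd: 3 letter names, 4 semitones
Letter: F + 2 → A
Pitch: F + 4 semitones, spelled as an A → A
= A


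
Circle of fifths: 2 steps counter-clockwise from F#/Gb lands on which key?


Working:
Each counter-clockwise step moves down a perfect 5th (= up a perfect 4th)
From F#/Gb: F#/Gb → B → E
= E


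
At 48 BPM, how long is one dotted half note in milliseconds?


Step by step:
One quarter-note beat = 60000 / BPM = 60000 / 48 ms
Dotted half note = 3 × quarter note
Duration = 3 × 60000 / 48 = 180000 / 48
= 3750.0 ms


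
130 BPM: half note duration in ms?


Let's work it out.
One quarter-note beat = 60000 / BPM = 60000 / 130 ms
Half note = 2 × quarter note
Duration = 2 × 60000 / 130 = 120000 / 130
= 923.1 ms


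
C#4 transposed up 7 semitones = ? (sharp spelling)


Let's work it out.
C#4: chromatic position 1 in octave 4 → absolute = 4×12 + 1 = 49
Transpose up 7: 49 + 7 = 56
56 = 4×12 + 8 → G# in octave 4
Result = G#4


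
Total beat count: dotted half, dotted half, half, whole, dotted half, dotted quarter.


Beat values:
  dotted half = 3 beats
  dotted half = 3 beats
  half = 2 beats
  whole = 4 beats
  dotted half = 3 beats
  dotted quarter = 1.5 beats
Sum = 3 + 3 + 2 + 4 + 3 + 1.5
= 16.5 beats


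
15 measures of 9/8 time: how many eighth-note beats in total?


Working:
Time signature 9/8: the bottom number 8 means the eighth note gets one count
The top number 9 means 9 eighth-note beats per measure
Total = 9 × 15 measures
= 135 eighth-note beats


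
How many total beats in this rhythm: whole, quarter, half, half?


Reasoning:
Beat values:
  whole = 4 beats
  quarter = 1 beat
  half = 2 beats
  half = 2 beats
Sum = 4 + 1 + 2 + 2
= 9 beats


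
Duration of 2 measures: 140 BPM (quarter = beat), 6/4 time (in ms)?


Step by step:
Quarter-note beat duration = 60000 / 140 ms
Beats per measure (6/4) = 6
One measure = 6 × 60000 / 140 = 360000 / 140 ms
2 measures = 2 × 360000 / 140 = 720000 / 140
= 5142.9 ms


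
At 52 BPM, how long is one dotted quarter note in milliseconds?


Step by step:
One quarter-note beat = 60000 / BPM = 60000 / 52 ms
Dotted quarter note = 3/2 × quarter note
Duration = 3/2 × 60000 / 52 = 90000 / 52
= 1730.8 ms


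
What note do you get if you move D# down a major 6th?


major 6th: 6 letter names, 9 semitones
Letter: D - 5 → F
Pitch: D# - 9 semitones, spelled as an F → F#
= F#


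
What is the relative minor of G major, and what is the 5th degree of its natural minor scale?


The relative minor shares the major's key signature and starts on its 6th degree
6th degree = a major 6th above the tonic; a major 6th above G is E
→ relative minor of G major is E minor
E natural minor scale: E F# G A B C D
= E minor; 5th degree = B


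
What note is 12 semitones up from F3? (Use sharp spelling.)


F3: chromatic position 5 in octave 3 → absolute = 3×12 + 5 = 41
Transpose up 12: 41 + 12 = 53
53 = 4×12 + 5 → F in octave 4
Result = F4


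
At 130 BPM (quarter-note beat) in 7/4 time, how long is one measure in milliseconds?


Quarter-note beat duration = 60000 / 130 ms
Beats per measure (7/4) = 7
One measure = 7 × 60000 / 130 = 420000 / 130 ms
= 3230.8 ms


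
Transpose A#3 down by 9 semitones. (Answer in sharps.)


Working:
A#3: chromatic position 10 in octave 3 → absolute = 3×12 + 10 = 46
Transpose down 9: 46 - 9 = 37
37 = 3×12 + 1 → C# in octave 3
Result = C#3


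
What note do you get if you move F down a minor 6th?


minor 6th: 6 letter names, 8 semitones
Letter: F - 5 → A
Pitch: F - 8 semitones, spelled as an A → A
= A


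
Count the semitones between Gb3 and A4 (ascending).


Reasoning:
Absolute semitone position = octave×12 + chromatic position
Gb3: 3×12 + 6 = 42
A4: 4×12 + 9 = 57
Difference = 57 - 42 = 15
= 15 semitones


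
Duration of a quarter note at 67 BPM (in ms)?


Working:
One quarter-note beat = 60000 / BPM = 60000 / 67 ms
Duration = 60000 / 67
= 895.5 ms


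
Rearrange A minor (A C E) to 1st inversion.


Reasoning:
Root position: A C E
1st inversion: move root up an octave
Bass note: C
Notes (bottom to top) = C E A


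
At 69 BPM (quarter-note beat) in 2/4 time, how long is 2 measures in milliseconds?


Reasoning:
Quarter-note beat duration = 60000 / 69 ms
Beats per measure (2/4) = 2
One measure = 2 × 60000 / 69 = 120000 / 69 ms
2 measures = 2 × 120000 / 69 = 240000 / 69
= 3478.3 ms


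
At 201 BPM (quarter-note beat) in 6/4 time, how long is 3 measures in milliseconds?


Working:
Quarter-note beat duration = 60000 / 201 ms
Beats per measure (6/4) = 6
One measure = 6 × 60000 / 201 = 360000 / 201 ms
3 measures = 3 × 360000 / 201 = 1080000 / 201
= 5373.1 ms


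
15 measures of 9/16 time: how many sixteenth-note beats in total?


Working:
Time signature 9/16: the bottom number 16 means the sixteenth note gets one count
The top number 9 means 9 sixteenth-note beats per measure
Total = 9 × 15 measures
= 135 sixteenth-note beats


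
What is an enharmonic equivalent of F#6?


Reasoning:
Enharmonic notes sound the same pitch but are spelled with different letter names
F# and Gb name the same pitch class
= Gb6


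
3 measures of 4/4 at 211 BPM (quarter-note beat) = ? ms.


Quarter-note beat duration = 60000 / 211 ms
Beats per measure (4/4) = 4
One measure = 4 × 60000 / 211 = 240000 / 211 ms
3 measures = 3 × 240000 / 211 = 720000 / 211
= 3412.3 ms


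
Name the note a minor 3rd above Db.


Solution.
A 3rd spans 3 letter names, so from D we land on F
A minor 3rd = 3 semitones above Db
Spell F at that pitch: Fb
= Fb


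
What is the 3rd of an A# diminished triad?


Working:
Diminished triad = root + minor 3rd (3 semitones) + diminished 5th (6 semitones)
A triad on A# stacks thirds, so the chord tones use letter names A-C-E
Root: A#
Minor 3rd above A#: C#
Diminished 5th above A#: E
The 3rd = C#


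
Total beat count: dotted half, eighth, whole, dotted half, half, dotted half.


Beat values:
  dotted half = 3 beats
  eighth = 0.5 beats
  whole = 4 beats
  dotted half = 3 beats
  half = 2 beats
  dotted half = 3 beats
Sum = 3 + 0.5 + 4 + 3 + 2 + 3
= 15.5 beats


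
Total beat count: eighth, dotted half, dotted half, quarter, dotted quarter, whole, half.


Step by step:
Beat values:
  eighth = 0.5 beats
  dotted half = 3 beats
  dotted half = 3 beats
  quarter = 1 beat
  dotted quarter = 1.5 beats
  whole = 4 beats
  half = 2 beats
Sum = 0.5 + 3 + 3 + 1 + 1.5 + 4 + 2
= 15 beats


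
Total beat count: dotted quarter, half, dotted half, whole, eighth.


Solution.
Beat values:
  dotted quarter = 1.5 beats
  half = 2 beats
  dotted half = 3 beats
  whole = 4 beats
  eighth = 0.5 beats
Sum = 1.5 + 2 + 3 + 4 + 0.5
= 11 beats


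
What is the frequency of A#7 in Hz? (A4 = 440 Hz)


Reasoning:
f = 440 × 2^(n/12) where n = semitones from A4
A#7: 37 semitones from A4
f = 440 × 2^(37/12)
f = 3729.31 Hz


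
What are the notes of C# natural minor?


Solution.
Natural minor scale pattern: W-H-W-W-H-W-W (2-1-2-2-1-2-2 semitones)
Starting from C#:
  C# + 2 semitones → D#
  D# + 1 semitone → E
  E + 2 semitones → F#
  F# + 2 semitones → G#
  G# + 1 semitone → A
  A + 2 semitones → B
  B + 2 semitones → C#
Scale = C# D# E F# G# A B


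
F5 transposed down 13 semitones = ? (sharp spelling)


F5: chromatic position 5 in octave 5 → absolute = 5×12 + 5 = 65
Transpose down 13: 65 - 13 = 52
52 = 4×12 + 4 → E in octave 4
Result = E4


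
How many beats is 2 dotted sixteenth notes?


Reasoning:
Base sixteenth note = 1/4 beats
Dot 1 adds half the previous value: +1/8
One dotted sixteenth = 1/4 + 1/8 = 3/8
2 of them = 2 × 3/8 = 3/4
= 3/4 beats


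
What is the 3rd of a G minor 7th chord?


Step by step:
Minor 7th chord = root + minor 3rd + perfect 5th + minor 7th
Seventh chords stack in thirds, so the letter names are G-B-D-F
Root: G
Minor 3rd above G: Bb
Perfect 5th above G: D
Minor 7th above G: F
The 3rd = Bb


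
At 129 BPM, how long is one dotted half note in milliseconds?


One quarter-note beat = 60000 / BPM = 60000 / 129 ms
Dotted half note = 3 × quarter note
Duration = 3 × 60000 / 129 = 180000 / 129
= 1395.3 ms


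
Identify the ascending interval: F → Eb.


Letter names: F → E spans 7 letter names → a 7th
Semitones: F → Eb = 10 half-steps
A 7th of 10 semitones is a minor 7th
= minor 7th


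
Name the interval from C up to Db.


Let's work it out.
Letter names: C → D spans 2 letter names → a 2nd
Semitones: C → Db = 1 half-step
A 2nd of 1 semitone is a minor 2nd
= minor 2nd


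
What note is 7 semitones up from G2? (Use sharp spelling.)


Solution.
G2: chromatic position 7 in octave 2 → absolute = 2×12 + 7 = 31
Transpose up 7: 31 + 7 = 38
38 = 3×12 + 2 → D in octave 3
Result = D3


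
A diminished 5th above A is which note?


Reasoning:
A 5th spans 5 letter names, so from A we land on E
A diminished 5th = 6 semitones above A
Spell E at that pitch: Eb
= Eb


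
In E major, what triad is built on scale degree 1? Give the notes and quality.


Let's work it out.
E major scale: E F# G# A B C# D#
Diatonic triad on degree 1 stacks scale notes 1, 3, 5: E G# B
E→G# = 4 semitones; E→B = 7 semitones → major triad
= E G# B (major)


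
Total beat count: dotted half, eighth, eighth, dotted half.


Solution.
Beat values:
  dotted half = 3 beats
  eighth = 0.5 beats
  eighth = 0.5 beats
  dotted half = 3 beats
Sum = 3 + 0.5 + 0.5 + 3
= 7 beats


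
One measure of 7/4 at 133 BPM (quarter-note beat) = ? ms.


Solution.
Quarter-note beat duration = 60000 / 133 ms
Beats per measure (7/4) = 7
One measure = 7 × 60000 / 133 = 420000 / 133 ms
= 3157.9 ms


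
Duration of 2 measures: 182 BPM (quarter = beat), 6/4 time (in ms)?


Quarter-note beat duration = 60000 / 182 ms
Beats per measure (6/4) = 6
One measure = 6 × 60000 / 182 = 360000 / 182 ms
2 measures = 2 × 360000 / 182 = 720000 / 182
= 3956.0 ms


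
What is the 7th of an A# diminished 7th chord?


Solution.
Diminished 7th chord = root + minor 3rd + diminished 5th + diminished 7th
Seventh chords stack in thirds, so the letter names are A-C-E-G
Root: A#
Minor 3rd above A#: C#
Diminished 5th above A#: E
Diminished 7th above A#: G
The 7th = G


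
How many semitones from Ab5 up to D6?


Absolute semitone position = octave×12 + chromatic position
Ab5: 5×12 + 8 = 68
D6: 6×12 + 2 = 74
Difference = 74 - 68 = 6
= 6 semitones


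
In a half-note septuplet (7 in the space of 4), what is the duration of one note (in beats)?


Step by step:
Septuplet: 7 notes occupy the space of 4 half notes
Space = 4 × 2 = 8 beats
Each septuplet note = 8 / 7 = 8/7 beats
= 8/7 beats


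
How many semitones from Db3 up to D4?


Step by step:
Absolute semitone position = octave×12 + chromatic position
Db3: 3×12 + 1 = 37
D4: 4×12 + 2 = 50
Difference = 50 - 37 = 13
= 13 semitones


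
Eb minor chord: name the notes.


Let's work it out.
Minor triad = root + minor 3rd (3 semitones) + perfect 5th (7 semitones)
A triad on Eb stacks thirds, so the chord tones use letter names E-G-B
Root: Eb
Minor 3rd above Eb: Gb
Perfect 5th above Eb: Bb
Chord = Eb Gb Bb


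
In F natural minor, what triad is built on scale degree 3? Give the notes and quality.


Let's work it out.
F natural minor scale: F G Ab Bb C Db Eb
Diatonic triad on degree 3 stacks scale notes 3, 5, 7: Ab C Eb
Ab→C = 4 semitones; Ab→Eb = 7 semitones → major triad
= Ab C Eb (major)


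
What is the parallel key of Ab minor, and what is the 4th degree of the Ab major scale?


Reasoning:
Parallel keys share the same tonic but differ in mode
Ab minor → parallel is Ab major
Ab major scale: Ab Bb C Db Eb F G
= Ab major; 4th degree = Db


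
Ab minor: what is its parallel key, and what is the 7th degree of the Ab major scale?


Reasoning:
Parallel keys share the same tonic but differ in mode
Ab minor → parallel is Ab major
Ab major scale: Ab Bb C Db Eb F G
= Ab major; 7th degree = G


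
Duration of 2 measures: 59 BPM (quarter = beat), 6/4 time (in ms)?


Step by step:
Quarter-note beat duration = 60000 / 59 ms
Beats per measure (6/4) = 6
One measure = 6 × 60000 / 59 = 360000 / 59 ms
2 measures = 2 × 360000 / 59 = 720000 / 59
= 12203.4 ms


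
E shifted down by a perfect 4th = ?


Solution.
perfect 4th: 4 letter names, 5 semitones
Letter: E - 3 → B
Pitch: E - 5 semitones, spelled as a B → B
= B


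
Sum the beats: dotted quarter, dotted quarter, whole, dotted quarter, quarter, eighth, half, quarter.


Beat values:
  dotted quarter = 1.5 beats
  dotted quarter = 1.5 beats
  whole = 4 beats
  dotted quarter = 1.5 beats
  quarter = 1 beat
  eighth = 0.5 beats
  half = 2 beats
  quarter = 1 beat
Sum = 1.5 + 1.5 + 4 + 1.5 + 1 + 0.5 + 2 + 1
= 13 beats


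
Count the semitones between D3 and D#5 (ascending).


Absolute semitone position = octave×12 + chromatic position
D3: 3×12 + 2 = 38
D#5: 5×12 + 3 = 63
Difference = 63 - 38 = 25
= 25 semitones


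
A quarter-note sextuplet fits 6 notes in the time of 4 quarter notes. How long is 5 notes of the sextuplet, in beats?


Sextuplet: 6 notes occupy the space of 4 quarter notes
Space = 4 × 1 = 4 beats
Each sextuplet note = 4 / 6 = 2/3 beats
5 notes = 5 × 2/3 = 10/3
= 10/3 beats


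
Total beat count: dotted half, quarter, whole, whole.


Beat values:
  dotted half = 3 beats
  quarter = 1 beat
  whole = 4 beats
  whole = 4 beats
Sum = 3 + 1 + 4 + 4
= 12 beats


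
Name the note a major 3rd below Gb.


Working:
A 3rd spans 3 letter names, so from G we land on E
A major 3rd = 4 semitones below Gb
Spell E at that pitch: Ebb
= Ebb


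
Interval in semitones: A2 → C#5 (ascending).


Let's work it out.
Absolute semitone position = octave×12 + chromatic position
A2: 2×12 + 9 = 33
C#5: 5×12 + 1 = 61
Difference = 61 - 33 = 28
= 28 semitones


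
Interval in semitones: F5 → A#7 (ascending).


Absolute semitone position = octave×12 + chromatic position
F5: 5×12 + 5 = 65
A#7: 7×12 + 10 = 94
Difference = 94 - 65 = 29
= 29 semitones


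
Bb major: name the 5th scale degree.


Step by step:
Major scale pattern: W-W-H-W-W-W-H (2-2-1-2-2-2-1 semitones)
Starting from Bb:
  Bb + 2 semitones → C
  C + 2 semitones → D
  D + 1 semitone → Eb
  Eb + 2 semitones → F
  F + 2 semitones → G
  G + 2 semitones → A
  A + 1 semitone → Bb
Scale: Bb C D Eb F G A
Degree 5 = F


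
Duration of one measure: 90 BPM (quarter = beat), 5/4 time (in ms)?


Step by step:
Quarter-note beat duration = 60000 / 90 ms
Beats per measure (5/4) = 5
One measure = 5 × 60000 / 90 = 300000 / 90 ms
= 3333.3 ms


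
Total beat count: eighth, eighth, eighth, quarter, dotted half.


Let's work it out.
Beat values:
  eighth = 0.5 beats
  eighth = 0.5 beats
  eighth = 0.5 beats
  quarter = 1 beat
  dotted half = 3 beats
Sum = 0.5 + 0.5 + 0.5 + 1 + 3
= 5.5 beats


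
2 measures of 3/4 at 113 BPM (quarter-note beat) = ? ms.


Reasoning:
Quarter-note beat duration = 60000 / 113 ms
Beats per measure (3/4) = 3
One measure = 3 × 60000 / 113 = 180000 / 113 ms
2 measures = 2 × 180000 / 113 = 360000 / 113
= 3185.8 ms


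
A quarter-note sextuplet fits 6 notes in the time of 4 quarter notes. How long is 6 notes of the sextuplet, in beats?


Sextuplet: 6 notes occupy the space of 4 quarter notes
Space = 4 × 1 = 4 beats
Each sextuplet note = 4 / 6 = 2/3 beats
6 notes = 6 × 2/3 = 4
= 4 beats


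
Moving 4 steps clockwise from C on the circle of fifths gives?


Working:
Each clockwise step on the circle of fifths moves up a perfect 5th
From C: C → G → D → A → E
= E


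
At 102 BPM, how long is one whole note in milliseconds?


One quarter-note beat = 60000 / BPM = 60000 / 102 ms
Whole note = 4 × quarter note
Duration = 4 × 60000 / 102 = 240000 / 102
= 2352.9 ms


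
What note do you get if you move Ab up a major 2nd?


major 2nd: 2 letter names, 2 semitones
Letter: A + 1 → B
Pitch: Ab + 2 semitones, spelled as a B → Bb
= Bb


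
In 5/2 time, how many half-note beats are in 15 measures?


Step by step:
Time signature 5/2: the bottom number 2 means the half note gets one count
The top number 5 means 5 half-note beats per measure
Total = 5 × 15 measures
= 75 half-note beats


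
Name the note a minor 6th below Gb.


Reasoning:
A 6th spans 6 letter names, so from G we land on B
A minor 6th = 8 semitones below Gb
Spell B at that pitch: Bb
= Bb


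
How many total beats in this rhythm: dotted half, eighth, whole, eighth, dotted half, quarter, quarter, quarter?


Solution.
Beat values:
  dotted half = 3 beats
  eighth = 0.5 beats
  whole = 4 beats
  eighth = 0.5 beats
  dotted half = 3 beats
  quarter = 1 beat
  quarter = 1 beat
  quarter = 1 beat
Sum = 3 + 0.5 + 4 + 0.5 + 3 + 1 + 1 + 1
= 14 beats


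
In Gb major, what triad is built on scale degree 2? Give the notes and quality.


Let's work it out.
Gb major scale: Gb Ab Bb Cb Db Eb F
Diatonic triad on degree 2 stacks scale notes 2, 4, 6: Ab Cb Eb
Ab→Cb = 3 semitones; Ab→Eb = 7 semitones → minor triad
= Ab Cb Eb (minor)


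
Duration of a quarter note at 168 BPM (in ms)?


One quarter-note beat = 60000 / BPM = 60000 / 168 ms
Duration = 60000 / 168
= 357.1 ms


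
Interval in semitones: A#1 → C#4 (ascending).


Working:
Absolute semitone position = octave×12 + chromatic position
A#1: 1×12 + 10 = 22
C#4: 4×12 + 1 = 49
Difference = 49 - 22 = 27
= 27 semitones


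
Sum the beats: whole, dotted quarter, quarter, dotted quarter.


Solution.
Beat values:
  whole = 4 beats
  dotted quarter = 1.5 beats
  quarter = 1 beat
  dotted quarter = 1.5 beats
Sum = 4 + 1.5 + 1 + 1.5
= 8 beats


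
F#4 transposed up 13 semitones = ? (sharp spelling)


Let's work it out.
F#4: chromatic position 6 in octave 4 → absolute = 4×12 + 6 = 54
Transpose up 13: 54 + 13 = 67
67 = 5×12 + 7 → G in octave 5
Result = G5


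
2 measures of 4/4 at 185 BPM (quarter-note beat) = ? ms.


Working:
Quarter-note beat duration = 60000 / 185 ms
Beats per measure (4/4) = 4
One measure = 4 × 60000 / 185 = 240000 / 185 ms
2 measures = 2 × 240000 / 185 = 480000 / 185
= 2594.6 ms


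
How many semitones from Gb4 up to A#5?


Reasoning:
Absolute semitone position = octave×12 + chromatic position
Gb4: 4×12 + 6 = 54
A#5: 5×12 + 10 = 70
Difference = 70 - 54 = 16
= 16 semitones


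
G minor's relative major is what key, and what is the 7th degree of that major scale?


Reasoning:
The relative major shares the key signature and is a minor 3rd above the minor tonic
A minor 3rd above G is Bb
→ relative major of G minor is Bb major
Bb major scale: Bb C D Eb F G A
= Bb major; 7th degree = A


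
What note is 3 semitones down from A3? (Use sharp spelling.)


A3: chromatic position 9 in octave 3 → absolute = 3×12 + 9 = 45
Transpose down 3: 45 - 3 = 42
42 = 3×12 + 6 → F# in octave 3
Result = F#3


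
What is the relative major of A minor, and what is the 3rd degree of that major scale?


Solution.
The relative major shares the key signature and is a minor 3rd above the minor tonic
A minor 3rd above A is C
→ relative major of A minor is C major
C major scale: C D E F G A B
= C major; 3rd degree = E


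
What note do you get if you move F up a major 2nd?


Let's work it out.
major 2nd: 2 letter names, 2 semitones
Letter: F + 1 → G
Pitch: F + 2 semitones, spelled as a G → G
= G


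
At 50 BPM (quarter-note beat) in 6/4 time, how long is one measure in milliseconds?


Quarter-note beat duration = 60000 / 50 ms
Beats per measure (6/4) = 6
One measure = 6 × 60000 / 50 = 360000 / 50 ms
= 7200.0 ms


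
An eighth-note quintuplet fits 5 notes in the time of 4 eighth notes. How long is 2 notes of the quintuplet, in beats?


Quintuplet: 5 notes occupy the space of 4 eighth notes
Space = 4 × 1/2 = 2 beats
Each quintuplet note = 2 / 5 = 2/5 beats
2 notes = 2 × 2/5 = 4/5
= 4/5 beats


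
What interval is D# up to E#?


Letter names: D → E spans 2 letter names → a 2nd
Semitones: D# → E# = 2 half-steps
A 2nd of 2 semitones is a major 2nd
= major 2nd


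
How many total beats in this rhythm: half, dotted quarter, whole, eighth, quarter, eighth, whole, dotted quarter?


Beat values:
  half = 2 beats
  dotted quarter = 1.5 beats
  whole = 4 beats
  eighth = 0.5 beats
  quarter = 1 beat
  eighth = 0.5 beats
  whole = 4 beats
  dotted quarter = 1.5 beats
Sum = 2 + 1.5 + 4 + 0.5 + 1 + 0.5 + 4 + 1.5
= 15 beats


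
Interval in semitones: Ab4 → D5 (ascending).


Step by step:
Absolute semitone position = octave×12 + chromatic position
Ab4: 4×12 + 8 = 56
D5: 5×12 + 2 = 62
Difference = 62 - 56 = 6
= 6 semitones


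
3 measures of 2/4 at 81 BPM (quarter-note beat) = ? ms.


Let's work it out.
Quarter-note beat duration = 60000 / 81 ms
Beats per measure (2/4) = 2
One measure = 2 × 60000 / 81 = 120000 / 81 ms
3 measures = 3 × 120000 / 81 = 360000 / 81
= 4444.4 ms


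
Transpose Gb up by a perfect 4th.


Reasoning:
perfect 4th: 4 letter names, 5 semitones
Letter: G + 3 → C
Pitch: Gb + 5 semitones, spelled as a C → Cb
= Cb


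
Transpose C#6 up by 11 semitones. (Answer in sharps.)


Reasoning:
C#6: chromatic position 1 in octave 6 → absolute = 6×12 + 1 = 73
Transpose up 11: 73 + 11 = 84
84 = 7×12 + 0 → C in octave 7
Result = C7


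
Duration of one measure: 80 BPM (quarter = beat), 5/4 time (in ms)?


Quarter-note beat duration = 60000 / 80 ms
Beats per measure (5/4) = 5
One measure = 5 × 60000 / 80 = 300000 / 80 ms
= 3750.0 ms


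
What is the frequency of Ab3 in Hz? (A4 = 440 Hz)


Step by step:
f = 440 × 2^(n/12) where n = semitones from A4
Ab3: -13 semitones from A4
f = 440 × 2^(-13/12)
f = 207.65 Hz


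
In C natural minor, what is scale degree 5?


Step by step:
Natural minor scale pattern: W-H-W-W-H-W-W (2-1-2-2-1-2-2 semitones)
Starting from C:
  C + 2 semitones → D
  D + 1 semitone → Eb
  Eb + 2 semitones → F
  F + 2 semitones → G
  G + 1 semitone → Ab
  Ab + 2 semitones → Bb
  Bb + 2 semitones → C
Scale: C D Eb F G Ab Bb
Degree 5 = G


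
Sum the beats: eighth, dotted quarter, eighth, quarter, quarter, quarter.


Working:
Beat values:
  eighth = 0.5 beats
  dotted quarter = 1.5 beats
  eighth = 0.5 beats
  quarter = 1 beat
  quarter = 1 beat
  quarter = 1 beat
Sum = 0.5 + 1.5 + 0.5 + 1 + 1 + 1
= 5.5 beats


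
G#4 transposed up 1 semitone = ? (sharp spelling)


Let's work it out.
G#4: chromatic position 8 in octave 4 → absolute = 4×12 + 8 = 56
Transpose up 1: 56 + 1 = 57
57 = 4×12 + 9 → A in octave 4
Result = A4


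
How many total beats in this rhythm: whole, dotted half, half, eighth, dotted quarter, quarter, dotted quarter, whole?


Beat values:
  whole = 4 beats
  dotted half = 3 beats
  half = 2 beats
  eighth = 0.5 beats
  dotted quarter = 1.5 beats
  quarter = 1 beat
  dotted quarter = 1.5 beats
  whole = 4 beats
Sum = 4 + 3 + 2 + 0.5 + 1.5 + 1 + 1.5 + 4
= 17.5 beats


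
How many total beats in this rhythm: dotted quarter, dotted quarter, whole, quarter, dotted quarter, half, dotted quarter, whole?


Beat values:
  dotted quarter = 1.5 beats
  dotted quarter = 1.5 beats
  whole = 4 beats
  quarter = 1 beat
  dotted quarter = 1.5 beats
  half = 2 beats
  dotted quarter = 1.5 beats
  whole = 4 beats
Sum = 1.5 + 1.5 + 4 + 1 + 1.5 + 2 + 1.5 + 4
= 17 beats


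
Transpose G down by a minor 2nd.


minor 2nd: 2 letter names, 1 semitones
Letter: G - 1 → F
Pitch: G - 1 semitones, spelled as an F → F#
= F#
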